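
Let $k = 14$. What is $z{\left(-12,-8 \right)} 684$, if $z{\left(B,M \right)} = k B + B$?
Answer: $-123120$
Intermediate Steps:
$z{\left(B,M \right)} = 15 B$ ($z{\left(B,M \right)} = 14 B + B = 15 B$)
$z{\left(-12,-8 \right)} 684 = 15 \left(-12\right) 684 = \left(-180\right) 684 = -123120$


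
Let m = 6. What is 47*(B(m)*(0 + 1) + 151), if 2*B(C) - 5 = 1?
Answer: 7238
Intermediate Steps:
B(C) = 3 (B(C) = 5/2 + (1/2)*1 = 5/2 + 1/2 = 3)
47*(B(m)*(0 + 1) + 151) = 47*(3*(0 + 1) + 151) = 47*(3*1 + 151) = 47*(3 + 151) = 47*154 = 7238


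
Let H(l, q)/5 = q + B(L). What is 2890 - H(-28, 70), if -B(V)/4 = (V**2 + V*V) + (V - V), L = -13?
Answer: 9300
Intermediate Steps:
B(V) = -8*V**2 (B(V) = -4*((V**2 + V*V) + (V - V)) = -4*((V**2 + V**2) + 0) = -4*(2*V**2 + 0) = -8*V**2)
H(l, q) = -6760 + 5*q (H(l, q) = 5*(q - 8*(-13)**2) = 5*(q - 8*169) = 5*(q - 1352) = 5*(-1352 + q) = -6760 + 5*q)
2890 - H(-28, 70) = 2890 - (-6760 + 5*70) = 2890 - (-6760 + 350) = 2890 - 1*(-6410) = 2890 + 6410 = 9300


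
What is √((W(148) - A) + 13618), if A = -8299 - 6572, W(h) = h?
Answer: √28637 ≈ 169.22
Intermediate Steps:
A = -14871
√((W(148) - A) + 13618) = √((148 - 1*(-14871)) + 13618) = √((148 + 14871) + 13618) = √(15019 + 13618) = √28637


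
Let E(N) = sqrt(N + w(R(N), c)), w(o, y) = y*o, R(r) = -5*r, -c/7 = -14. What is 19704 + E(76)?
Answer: 19704 + 2*I*sqrt(9291) ≈ 19704.0 + 192.78*I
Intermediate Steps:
c = 98 (c = -7*(-14) = 98)
w(o, y) = o*y
E(N) = sqrt(489)*sqrt(-N) (E(N) = sqrt(N - 5*N*98) = sqrt(N - 490*N) = sqrt(-489*N) = sqrt(489)*sqrt(-N))
19704 + E(76) = 19704 + sqrt(489)*sqrt(-1*76) = 19704 + sqrt(489)*sqrt(-76) = 19704 + sqrt(489)*(2*I*sqrt(19)) = 19704 + 2*I*sqrt(9291)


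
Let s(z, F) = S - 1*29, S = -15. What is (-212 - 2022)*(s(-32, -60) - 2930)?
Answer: 6643916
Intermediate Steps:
s(z, F) = -44 (s(z, F) = -15 - 1*29 = -15 - 29 = -44)
(-212 - 2022)*(s(-32, -60) - 2930) = (-212 - 2022)*(-44 - 2930) = -2234*(-2974) = 6643916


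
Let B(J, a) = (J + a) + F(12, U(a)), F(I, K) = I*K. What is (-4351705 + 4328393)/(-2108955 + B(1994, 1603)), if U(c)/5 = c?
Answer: 11656/1004589 ≈ 0.011603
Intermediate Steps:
U(c) = 5*c
B(J, a) = J + 61*a (B(J, a) = (J + a) + 12*(5*a) = (J + a) + 60*a = J + 61*a)
(-4351705 + 4328393)/(-2108955 + B(1994, 1603)) = (-4351705 + 4328393)/(-2108955 + (1994 + 61*1603)) = -23312/(-2108955 + (1994 + 97783)) = -23312/(-2108955 + 99777) = -23312/(-2009178) = -23312*(-1/2009178) = 11656/1004589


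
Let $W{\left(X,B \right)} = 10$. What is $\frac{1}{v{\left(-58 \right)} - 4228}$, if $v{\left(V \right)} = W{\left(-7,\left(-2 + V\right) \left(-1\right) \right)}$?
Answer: $- \frac{1}{4218} \approx -0.00023708$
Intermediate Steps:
$v{\left(V \right)} = 10$
$\frac{1}{v{\left(-58 \right)} - 4228} = \frac{1}{10 - 4228} = \frac{1}{-4218} = - \frac{1}{4218}$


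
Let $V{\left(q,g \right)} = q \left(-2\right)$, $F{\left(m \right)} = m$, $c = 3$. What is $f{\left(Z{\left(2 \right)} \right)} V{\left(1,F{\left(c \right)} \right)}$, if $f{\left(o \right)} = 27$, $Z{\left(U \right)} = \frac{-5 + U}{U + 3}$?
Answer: $-54$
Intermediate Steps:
$V{\left(q,g \right)} = - 2 q$
$Z{\left(U \right)} = \frac{-5 + U}{3 + U}$
$f{\left(Z{\left(2 \right)} \right)} V{\left(1,F{\left(c \right)} \right)} = 27 \left(\left(-2\right) 1\right) = 27 \left(-2\right) = -54$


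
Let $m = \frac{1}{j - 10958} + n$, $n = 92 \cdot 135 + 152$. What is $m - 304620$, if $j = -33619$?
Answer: $- \frac{13018623697}{44577} \approx -2.9205 \cdot 10^{5}$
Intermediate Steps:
$n = 12572$ ($n = 12420 + 152 = 12572$)
$m = \frac{560422043}{44577}$ ($m = \frac{1}{-33619 - 10958} + 12572 = \frac{1}{-44577} + 12572 = - \frac{1}{44577} + 12572 = \frac{560422043}{44577} \approx 12572.0$)
$m - 304620 = \frac{560422043}{44577} - 304620 = - \frac{13018623697}{44577}$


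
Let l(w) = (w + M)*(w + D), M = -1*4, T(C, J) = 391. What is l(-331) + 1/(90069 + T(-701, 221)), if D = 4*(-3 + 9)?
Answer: 9303358701/90460 ≈ 1.0285e+5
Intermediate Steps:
D = 24 (D = 4*6 = 24)
M = -4
l(w) = (-4 + w)*(24 + w) (l(w) = (w - 4)*(w + 24) = (-4 + w)*(24 + w))
l(-331) + 1/(90069 + T(-701, 221)) = (-96 + (-331)² + 20*(-331)) + 1/(90069 + 391) = (-96 + 109561 - 6620) + 1/90460 = 102845 + 1/90460 = 9303358701/90460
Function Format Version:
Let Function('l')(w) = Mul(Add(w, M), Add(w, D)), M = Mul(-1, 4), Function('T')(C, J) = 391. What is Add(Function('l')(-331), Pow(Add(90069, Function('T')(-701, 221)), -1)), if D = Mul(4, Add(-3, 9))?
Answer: Rational(9303358701, 90460) ≈ 1.0285e+5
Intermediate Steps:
D = 24 (D = Mul(4, 6) = 24)
M = -4
Function('l')(w) = Mul(Add(-4, w), Add(24, w)) (Function('l')(w) = Mul(Add(w, -4), Add(w, 24)) = Mul(Add(-4, w), Add(24, w)))
Add(Function('l')(-331), Pow(Add(90069, Function('T')(-701, 221)), -1)) = Add(Add(-96, Pow(-331, 2), Mul(20, -331)), Pow(Add(90069, 391), -1)) = Add(Add(-96, 109561, -6620), Pow(90460, -1)) = Add(102845, Rational(1, 90460)) = Rational(9303358701, 90460)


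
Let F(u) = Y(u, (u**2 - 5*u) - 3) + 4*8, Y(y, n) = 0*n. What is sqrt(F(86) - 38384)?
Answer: 4*I*sqrt(2397) ≈ 195.84*I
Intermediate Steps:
Y(y, n) = 0
F(u) = 32 (F(u) = 0 + 4*8 = 0 + 32 = 32)
sqrt(F(86) - 38384) = sqrt(32 - 38384) = sqrt(-38352) = 4*I*sqrt(2397)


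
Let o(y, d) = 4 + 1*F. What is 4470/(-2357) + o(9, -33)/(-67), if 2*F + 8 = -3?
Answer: -591909/315838 ≈ -1.8741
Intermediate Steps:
F = -11/2 (F = -4 + (1/2)*(-3) = -4 - 3/2 = -11/2 ≈ -5.5000)
o(y, d) = -3/2 (o(y, d) = 4 + 1*(-11/2) = 4 - 11/2 = -3/2)
4470/(-2357) + o(9, -33)/(-67) = 4470/(-2357) - 3/2/(-67) = 4470*(-1/2357) - 3/2*(-1/67) = -4470/2357 + 3/134 = -591909/315838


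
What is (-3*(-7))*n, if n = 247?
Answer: 5187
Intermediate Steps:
(-3*(-7))*n = -3*(-7)*247 = 21*247 = 5187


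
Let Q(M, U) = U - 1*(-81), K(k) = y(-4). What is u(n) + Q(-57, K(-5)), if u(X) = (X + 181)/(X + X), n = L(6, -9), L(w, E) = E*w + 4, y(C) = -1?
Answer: 7869/100 ≈ 78.690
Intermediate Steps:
K(k) = -1
L(w, E) = 4 + E*w
n = -50 (n = 4 - 9*6 = 4 - 54 = -50)
Q(M, U) = 81 + U (Q(M, U) = U + 81 = 81 + U)
u(X) = (181 + X)/(2*X) (u(X) = (181 + X)/((2*X)) = (181 + X)*(1/(2*X)) = (181 + X)/(2*X))
u(n) + Q(-57, K(-5)) = (½)*(181 - 50)/(-50) + (81 - 1) = (½)*(-1/50)*131 + 80 = -131/100 + 80 = 7869/100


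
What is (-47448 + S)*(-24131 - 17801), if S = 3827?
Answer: 1829115772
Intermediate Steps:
(-47448 + S)*(-24131 - 17801) = (-47448 + 3827)*(-24131 - 17801) = -43621*(-41932) = 1829115772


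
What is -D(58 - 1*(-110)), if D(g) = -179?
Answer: 179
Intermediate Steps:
-D(58 - 1*(-110)) = -1*(-179) = 179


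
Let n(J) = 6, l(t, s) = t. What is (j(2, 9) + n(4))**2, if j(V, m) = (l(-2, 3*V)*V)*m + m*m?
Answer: 2601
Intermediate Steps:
j(V, m) = m**2 - 2*V*m (j(V, m) = (-2*V)*m + m*m = -2*V*m + m**2 = m**2 - 2*V*m)
(j(2, 9) + n(4))**2 = (9*(9 - 2*2) + 6)**2 = (9*(9 - 4) + 6)**2 = (9*5 + 6)**2 = (45 + 6)**2 = 51**2 = 2601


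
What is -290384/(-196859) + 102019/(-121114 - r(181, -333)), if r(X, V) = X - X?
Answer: 15086209455/23842380926 ≈ 0.63275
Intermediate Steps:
r(X, V) = 0
-290384/(-196859) + 102019/(-121114 - r(181, -333)) = -290384/(-196859) + 102019/(-121114 - 1*0) = -290384*(-1/196859) + 102019/(-121114 + 0) = 290384/196859 + 102019/(-121114) = 290384/196859 + 102019*(-1/121114) = 290384/196859 - 102019/121114 = 15086209455/23842380926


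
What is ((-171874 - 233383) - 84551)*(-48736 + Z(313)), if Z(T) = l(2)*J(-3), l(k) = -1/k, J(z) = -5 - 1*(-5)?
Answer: 23871282688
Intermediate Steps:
J(z) = 0 (J(z) = -5 + 5 = 0)
Z(T) = 0 (Z(T) = -1/2*0 = -1*½*0 = -½*0 = 0)
((-171874 - 233383) - 84551)*(-48736 + Z(313)) = ((-171874 - 233383) - 84551)*(-48736 + 0) = (-405257 - 84551)*(-48736) = -489808*(-48736) = 23871282688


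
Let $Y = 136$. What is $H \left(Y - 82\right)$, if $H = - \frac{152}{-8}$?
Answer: $1026$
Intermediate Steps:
$H = 19$ ($H = \left(-152\right) \left(- \frac{1}{8}\right) = 19$)
$H \left(Y - 82\right) = 19 \left(136 - 82\right) = 19 \cdot 54 = 1026$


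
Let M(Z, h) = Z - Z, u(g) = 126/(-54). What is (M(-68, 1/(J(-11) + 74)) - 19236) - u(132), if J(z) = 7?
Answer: -57701/3 ≈ -19234.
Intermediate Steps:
u(g) = -7/3 (u(g) = 126*(-1/54) = -7/3)
M(Z, h) = 0
(M(-68, 1/(J(-11) + 74)) - 19236) - u(132) = (0 - 19236) - 1*(-7/3) = -19236 + 7/3 = -57701/3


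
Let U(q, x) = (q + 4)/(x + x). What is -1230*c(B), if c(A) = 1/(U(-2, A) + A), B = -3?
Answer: 369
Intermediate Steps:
U(q, x) = (4 + q)/(2*x) (U(q, x) = (4 + q)/((2*x)) = (4 + q)*(1/(2*x)) = (4 + q)/(2*x))
c(A) = 1/(A + 1/A) (c(A) = 1/((4 - 2)/(2*A) + A) = 1/((1/2)*2/A + A) = 1/(1/A + A) = 1/(A + 1/A))
-1230*c(B) = -(-3690)/(1 + (-3)**2) = -(-3690)/(1 + 9) = -(-3690)/10 = -1230*(-3/10) = 369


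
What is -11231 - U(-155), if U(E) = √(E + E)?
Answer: -11231 - I*√310 ≈ -11231.0 - 17.607*I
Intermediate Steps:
U(E) = √2*√E (U(E) = √(2*E) = √2*√E)
-11231 - U(-155) = -11231 - √2*√(-155) = -11231 - √2*I*√155 = -11231 - I*√310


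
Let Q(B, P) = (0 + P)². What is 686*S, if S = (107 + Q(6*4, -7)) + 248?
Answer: 277144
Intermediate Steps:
Q(B, P) = P²
S = 404 (S = (107 + (-7)²) + 248 = (107 + 49) + 248 = 156 + 248 = 404)
686*S = 686*404 = 277144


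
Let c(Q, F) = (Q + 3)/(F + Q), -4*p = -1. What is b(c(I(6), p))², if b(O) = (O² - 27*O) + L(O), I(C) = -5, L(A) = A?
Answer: 15116544/130321 ≈ 115.99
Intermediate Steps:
p = ¼ (p = -¼*(-1) = ¼ ≈ 0.25000)
c(Q, F) = (3 + Q)/(F + Q)
b(O) = O² - 26*O (b(O) = (O² - 27*O) + O = O² - 26*O)
b(c(I(6), p))² = (((3 - 5)/(¼ - 5))*(-26 + (3 - 5)/(¼ - 5)))² = ((-2/(-19/4))*(-26 - 2/(-19/4)))² = ((-4/19*(-2))*(-26 - 4/19*(-2)))² = (8*(-26 + 8/19)/19)² = ((8/19)*(-486/19))² = (-3888/361)² = 15116544/130321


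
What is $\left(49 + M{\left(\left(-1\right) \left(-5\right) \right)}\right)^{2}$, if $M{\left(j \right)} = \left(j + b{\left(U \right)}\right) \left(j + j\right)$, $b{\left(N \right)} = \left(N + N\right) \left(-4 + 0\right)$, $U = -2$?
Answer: $67081$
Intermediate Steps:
$b{\left(N \right)} = - 8 N$ ($b{\left(N \right)} = 2 N \left(-4\right) = - 8 N$)
$M{\left(j \right)} = 2 j \left(16 + j\right)$ ($M{\left(j \right)} = \left(j - -16\right) \left(j + j\right) = \left(j + 16\right) 2 j = \left(16 + j\right) 2 j = 2 j \left(16 + j\right)$)
$\left(49 + M{\left(\left(-1\right) \left(-5\right) \right)}\right)^{2} = \left(49 + 2 \left(\left(-1\right) \left(-5\right)\right) \left(16 - -5\right)\right)^{2} = \left(49 + 2 \cdot 5 \left(16 + 5\right)\right)^{2} = \left(49 + 2 \cdot 5 \cdot 21\right)^{2} = \left(49 + 210\right)^{2} = 259^{2} = 67081$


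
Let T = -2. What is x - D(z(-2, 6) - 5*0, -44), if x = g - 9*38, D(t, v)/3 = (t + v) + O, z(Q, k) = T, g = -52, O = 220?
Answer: -916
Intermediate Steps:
z(Q, k) = -2
D(t, v) = 660 + 3*t + 3*v (D(t, v) = 3*((t + v) + 220) = 3*(220 + t + v) = 660 + 3*t + 3*v)
x = -394 (x = -52 - 9*38 = -52 - 342 = -394)
x - D(z(-2, 6) - 5*0, -44) = -394 - (660 + 3*(-2 - 5*0) + 3*(-44)) = -394 - (660 + 3*(-2 + 0) - 132) = -394 - (660 + 3*(-2) - 132) = -394 - (660 - 6 - 132) = -394 - 1*522 = -394 - 522 = -916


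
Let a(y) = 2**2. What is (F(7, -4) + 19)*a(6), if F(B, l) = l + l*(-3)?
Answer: 108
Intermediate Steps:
a(y) = 4
F(B, l) = -2*l (F(B, l) = l - 3*l = -2*l)
(F(7, -4) + 19)*a(6) = (-2*(-4) + 19)*4 = (8 + 19)*4 = 27*4 = 108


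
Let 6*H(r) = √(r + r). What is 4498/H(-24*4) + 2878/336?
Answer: 1439/168 - 2249*I*√3/2 ≈ 8.5655 - 1947.7*I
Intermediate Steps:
H(r) = √2*√r/6 (H(r) = √(r + r)/6 = √(2*r)/6 = (√2*√r)/6 = √2*√r/6)
4498/H(-24*4) + 2878/336 = 4498/((√2*√(-24*4)/6)) + 2878/336 = 4498/((√2*√(-96)/6)) + 2878*(1/336) = 4498/((√2*(4*I*√6)/6)) + 1439/168 = 4498/((4*I*√3/3)) + 1439/168 = 4498*(-I*√3/4) + 1439/168 = -2249*I*√3/2 + 1439/168 = 1439/168 - 2249*I*√3/2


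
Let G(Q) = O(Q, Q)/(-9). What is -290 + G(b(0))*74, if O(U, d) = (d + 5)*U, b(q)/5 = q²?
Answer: -290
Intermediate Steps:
b(q) = 5*q²
O(U, d) = U*(5 + d) (O(U, d) = (5 + d)*U = U*(5 + d))
G(Q) = -Q*(5 + Q)/9 (G(Q) = (Q*(5 + Q))/(-9) = (Q*(5 + Q))*(-⅑) = -Q*(5 + Q)/9)
-290 + G(b(0))*74 = -290 - 5*0²*(5 + 5*0²)/9*74 = -290 - 5*0*(5 + 5*0)/9*74 = -290 - ⅑*0*(5 + 0)*74 = -290 - ⅑*0*5*74 = -290 + 0*74 = -290 + 0 = -290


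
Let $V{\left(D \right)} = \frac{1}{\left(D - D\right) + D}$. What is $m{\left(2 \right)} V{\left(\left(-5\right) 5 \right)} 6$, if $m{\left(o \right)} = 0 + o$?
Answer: $- \frac{12}{25} \approx -0.48$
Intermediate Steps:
$m{\left(o \right)} = o$
$V{\left(D \right)} = \frac{1}{D}$ ($V{\left(D \right)} = \frac{1}{0 + D} = \frac{1}{D}$)
$m{\left(2 \right)} V{\left(\left(-5\right) 5 \right)} 6 = \frac{2}{\left(-5\right) 5} \cdot 6 = \frac{2}{-25} \cdot 6 = 2 \left(- \frac{1}{25}\right) 6 = \left(- \frac{2}{25}\right) 6 = - \frac{12}{25}$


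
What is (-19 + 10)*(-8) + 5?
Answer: 77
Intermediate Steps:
(-19 + 10)*(-8) + 5 = -9*(-8) + 5 = 72 + 5 = 77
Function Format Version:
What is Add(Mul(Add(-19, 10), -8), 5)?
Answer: 77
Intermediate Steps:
Add(Mul(Add(-19, 10), -8), 5) = Add(Mul(-9, -8), 5) = Add(72, 5) = 77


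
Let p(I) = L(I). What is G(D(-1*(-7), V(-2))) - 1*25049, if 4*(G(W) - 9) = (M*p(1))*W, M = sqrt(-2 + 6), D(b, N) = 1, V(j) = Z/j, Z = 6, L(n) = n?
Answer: -50079/2 ≈ -25040.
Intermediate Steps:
p(I) = I
V(j) = 6/j
M = 2 (M = sqrt(4) = 2)
G(W) = 9 + W/2 (G(W) = 9 + ((2*1)*W)/4 = 9 + (2*W)/4 = 9 + W/2)
G(D(-1*(-7), V(-2))) - 1*25049 = (9 + (1/2)*1) - 1*25049 = (9 + 1/2) - 25049 = 19/2 - 25049 = -50079/2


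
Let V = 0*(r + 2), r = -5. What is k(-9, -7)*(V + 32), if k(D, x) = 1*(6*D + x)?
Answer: -1952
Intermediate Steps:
k(D, x) = x + 6*D (k(D, x) = 1*(x + 6*D) = x + 6*D)
V = 0 (V = 0*(-5 + 2) = 0*(-3) = 0)
k(-9, -7)*(V + 32) = (-7 + 6*(-9))*(0 + 32) = (-7 - 54)*32 = -61*32 = -1952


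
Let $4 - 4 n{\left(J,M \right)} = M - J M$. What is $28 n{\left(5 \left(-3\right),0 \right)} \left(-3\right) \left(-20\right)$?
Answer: $1680$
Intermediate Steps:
$n{\left(J,M \right)} = 1 - \frac{M}{4} + \frac{J M}{4}$ ($n{\left(J,M \right)} = 1 - \frac{M - J M}{4} = 1 + \left(- \frac{M}{4} + \frac{J M}{4}\right) = 1 - \frac{M}{4} + \frac{J M}{4}$)
$28 n{\left(5 \left(-3\right),0 \right)} \left(-3\right) \left(-20\right) = 28 \left(1 - 0 + \frac{1}{4} \cdot 5 \left(-3\right) 0\right) \left(-3\right) \left(-20\right) = 28 \left(1 + 0 + \frac{1}{4} \left(-15\right) 0\right) \left(-3\right) \left(-20\right) = 28 \left(1 + 0 + 0\right) \left(-3\right) \left(-20\right) = 28 \cdot 1 \left(-3\right) \left(-20\right) = 28 \left(-3\right) \left(-20\right) = \left(-84\right) \left(-20\right) = 1680$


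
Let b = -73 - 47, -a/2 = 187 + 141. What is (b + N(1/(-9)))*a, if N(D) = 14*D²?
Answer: 6367136/81 ≈ 78607.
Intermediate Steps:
a = -656 (a = -2*(187 + 141) = -2*328 = -656)
b = -120
(b + N(1/(-9)))*a = (-120 + 14*(1/(-9))²)*(-656) = (-120 + 14*(-⅑)²)*(-656) = (-120 + 14*(1/81))*(-656) = (-120 + 14/81)*(-656) = -9706/81*(-656) = 6367136/81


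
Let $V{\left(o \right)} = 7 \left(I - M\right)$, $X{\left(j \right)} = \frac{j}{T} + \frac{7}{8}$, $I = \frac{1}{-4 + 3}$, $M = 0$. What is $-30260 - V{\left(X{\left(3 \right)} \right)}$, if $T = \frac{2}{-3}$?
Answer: $-30253$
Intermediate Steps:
$I = -1$ ($I = \frac{1}{-1} = -1$)
$T = - \frac{2}{3}$ ($T = 2 \left(- \frac{1}{3}\right) = - \frac{2}{3} \approx -0.66667$)
$X{\left(j \right)} = \frac{7}{8} - \frac{3 j}{2}$ ($X{\left(j \right)} = \frac{j}{- \frac{2}{3}} + \frac{7}{8} = j \left(- \frac{3}{2}\right) + 7 \cdot \frac{1}{8} = - \frac{3 j}{2} + \frac{7}{8} = \frac{7}{8} - \frac{3 j}{2}$)
$V{\left(o \right)} = -7$ ($V{\left(o \right)} = 7 \left(-1 - 0\right) = 7 \left(-1 + 0\right) = 7 \left(-1\right) = -7$)
$-30260 - V{\left(X{\left(3 \right)} \right)} = -30260 - -7 = -30260 + 7 = -30253$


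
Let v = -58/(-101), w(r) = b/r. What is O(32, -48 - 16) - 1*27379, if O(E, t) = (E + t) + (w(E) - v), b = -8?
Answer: -11074377/404 ≈ -27412.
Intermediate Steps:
w(r) = -8/r
v = 58/101 (v = -58*(-1/101) = 58/101 ≈ 0.57426)
O(E, t) = -58/101 + E + t - 8/E (O(E, t) = (E + t) + (-8/E - 1*58/101) = (E + t) + (-8/E - 58/101) = (E + t) + (-58/101 - 8/E) = -58/101 + E + t - 8/E)
O(32, -48 - 16) - 1*27379 = (-58/101 + 32 + (-48 - 16) - 8/32) - 1*27379 = (-58/101 + 32 - 64 - 8*1/32) - 27379 = (-58/101 + 32 - 64 - ¼) - 27379 = -13261/404 - 27379 = -11074377/404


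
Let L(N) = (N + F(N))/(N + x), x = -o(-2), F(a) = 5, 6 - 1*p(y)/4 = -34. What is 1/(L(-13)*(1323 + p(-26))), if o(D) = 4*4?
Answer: 29/11864 ≈ 0.0024444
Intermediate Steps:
p(y) = 160 (p(y) = 24 - 4*(-34) = 24 + 136 = 160)
o(D) = 16
x = -16 (x = -1*16 = -16)
L(N) = (5 + N)/(-16 + N) (L(N) = (N + 5)/(N - 16) = (5 + N)/(-16 + N))
1/(L(-13)*(1323 + p(-26))) = 1/(((5 - 13)/(-16 - 13))*(1323 + 160)) = 1/((-8/(-29))*1483) = 1/(-1/29*(-8)*1483) = 1/((8/29)*1483) = 1/(11864/29) = 29/11864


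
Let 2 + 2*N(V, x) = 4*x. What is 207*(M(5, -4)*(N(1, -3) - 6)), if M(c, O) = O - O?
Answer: 0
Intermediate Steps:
N(V, x) = -1 + 2*x (N(V, x) = -1 + (4*x)/2 = -1 + 2*x)
M(c, O) = 0
207*(M(5, -4)*(N(1, -3) - 6)) = 207*(0*((-1 + 2*(-3)) - 6)) = 207*(0*((-1 - 6) - 6)) = 207*(0*(-7 - 6)) = 207*(0*(-13)) = 207*0 = 0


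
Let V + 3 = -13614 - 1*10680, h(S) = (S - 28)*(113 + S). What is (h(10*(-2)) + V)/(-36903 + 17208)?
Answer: 9587/6565 ≈ 1.4603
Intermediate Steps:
h(S) = (-28 + S)*(113 + S)
V = -24297 (V = -3 + (-13614 - 1*10680) = -3 + (-13614 - 10680) = -3 - 24294 = -24297)
(h(10*(-2)) + V)/(-36903 + 17208) = ((-3164 + (10*(-2))² + 85*(10*(-2))) - 24297)/(-36903 + 17208) = ((-3164 + (-20)² + 85*(-20)) - 24297)/(-19695) = ((-3164 + 400 - 1700) - 24297)*(-1/19695) = (-4464 - 24297)*(-1/19695) = -28761*(-1/19695) = 9587/6565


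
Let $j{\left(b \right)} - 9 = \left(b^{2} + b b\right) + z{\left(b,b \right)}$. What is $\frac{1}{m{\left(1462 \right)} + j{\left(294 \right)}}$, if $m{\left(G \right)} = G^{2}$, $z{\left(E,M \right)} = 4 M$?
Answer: $\frac{1}{2311501} \approx 4.3262 \cdot 10^{-7}$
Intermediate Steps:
$j{\left(b \right)} = 9 + 2 b^{2} + 4 b$ ($j{\left(b \right)} = 9 + \left(\left(b^{2} + b b\right) + 4 b\right) = 9 + \left(\left(b^{2} + b^{2}\right) + 4 b\right) = 9 + \left(2 b^{2} + 4 b\right) = 9 + 2 b^{2} + 4 b$)
$\frac{1}{m{\left(1462 \right)} + j{\left(294 \right)}} = \frac{1}{1462^{2} + \left(9 + 2 \cdot 294^{2} + 4 \cdot 294\right)} = \frac{1}{2137444 + \left(9 + 2 \cdot 86436 + 1176\right)} = \frac{1}{2137444 + \left(9 + 172872 + 1176\right)} = \frac{1}{2137444 + 174057} = \frac{1}{2311501}$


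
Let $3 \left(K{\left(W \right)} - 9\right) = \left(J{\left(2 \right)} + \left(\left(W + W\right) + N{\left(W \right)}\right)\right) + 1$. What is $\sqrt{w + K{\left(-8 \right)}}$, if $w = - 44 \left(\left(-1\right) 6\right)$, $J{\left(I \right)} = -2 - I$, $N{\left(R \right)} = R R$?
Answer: $12 \sqrt{2} \approx 16.971$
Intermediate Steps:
$N{\left(R \right)} = R^{2}$
$K{\left(W \right)} = 8 + \frac{W^{2}}{3} + \frac{2 W}{3}$ ($K{\left(W \right)} = 9 + \frac{\left(\left(-2 - 2\right) + \left(\left(W + W\right) + W^{2}\right)\right) + 1}{3} = 9 + \frac{\left(\left(-2 - 2\right) + \left(2 W + W^{2}\right)\right) + 1}{3} = 9 + \frac{\left(-4 + \left(W^{2} + 2 W\right)\right) + 1}{3} = 9 + \frac{\left(-4 + W^{2} + 2 W\right) + 1}{3} = 9 + \frac{-3 + W^{2} + 2 W}{3} = 9 + \left(-1 + \frac{W^{2}}{3} + \frac{2 W}{3}\right) = 8 + \frac{W^{2}}{3} + \frac{2 W}{3}$)
$w = 264$ ($w = \left(-44\right) \left(-6\right) = 264$)
$\sqrt{w + K{\left(-8 \right)}} = \sqrt{264 + \left(8 + \frac{\left(-8\right)^{2}}{3} + \frac{2}{3} \left(-8\right)\right)} = \sqrt{264 + \left(8 + \frac{1}{3} \cdot 64 - \frac{16}{3}\right)} = \sqrt{264 + \left(8 + \frac{64}{3} - \frac{16}{3}\right)} = \sqrt{264 + 24} = \sqrt{288} = 12 \sqrt{2}$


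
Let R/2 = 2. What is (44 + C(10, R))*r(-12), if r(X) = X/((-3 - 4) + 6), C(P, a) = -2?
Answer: 504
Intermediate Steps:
R = 4 (R = 2*2 = 4)
r(X) = -X (r(X) = X/(-7 + 6) = X/(-1) = X*(-1) = -X)
(44 + C(10, R))*r(-12) = (44 - 2)*(-1*(-12)) = 42*12 = 504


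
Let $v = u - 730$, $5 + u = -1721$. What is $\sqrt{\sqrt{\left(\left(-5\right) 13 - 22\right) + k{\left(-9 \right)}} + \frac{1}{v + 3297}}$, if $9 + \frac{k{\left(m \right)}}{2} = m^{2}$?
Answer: $\frac{\sqrt{1 + 841 \sqrt{57}}}{29} \approx 2.7479$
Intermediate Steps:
$u = -1726$ ($u = -5 - 1721 = -1726$)
$v = -2456$ ($v = -1726 - 730 = -2456$)
$k{\left(m \right)} = -18 + 2 m^{2}$
$\sqrt{\sqrt{\left(\left(-5\right) 13 - 22\right) + k{\left(-9 \right)}} + \frac{1}{v + 3297}} = \sqrt{\sqrt{\left(\left(-5\right) 13 - 22\right) - \left(18 - 2 \left(-9\right)^{2}\right)} + \frac{1}{-2456 + 3297}} = \sqrt{\sqrt{\left(-65 - 22\right) + \left(-18 + 2 \cdot 81\right)} + \frac{1}{841}} = \sqrt{\sqrt{-87 + \left(-18 + 162\right)} + \frac{1}{841}} = \sqrt{\sqrt{-87 + 144} + \frac{1}{841}} = \sqrt{\sqrt{57} + \frac{1}{841}} = \sqrt{\frac{1}{841} + \sqrt{57}}$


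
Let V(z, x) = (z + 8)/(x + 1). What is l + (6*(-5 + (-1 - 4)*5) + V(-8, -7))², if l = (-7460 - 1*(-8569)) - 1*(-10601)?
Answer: 44110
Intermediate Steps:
V(z, x) = (8 + z)/(1 + x)
l = 11710 (l = (-7460 + 8569) + 10601 = 1109 + 10601 = 11710)
l + (6*(-5 + (-1 - 4)*5) + V(-8, -7))² = 11710 + (6*(-5 + (-1 - 4)*5) + (8 - 8)/(1 - 7))² = 11710 + (6*(-5 - 5*5) + 0/(-6))² = 11710 + (6*(-5 - 25) - ⅙*0)² = 11710 + (6*(-30) + 0)² = 11710 + (-180 + 0)² = 11710 + (-180)² = 11710 + 32400 = 44110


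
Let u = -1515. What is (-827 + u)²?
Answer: 5484964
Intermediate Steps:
(-827 + u)² = (-827 - 1515)² = (-2342)² = 5484964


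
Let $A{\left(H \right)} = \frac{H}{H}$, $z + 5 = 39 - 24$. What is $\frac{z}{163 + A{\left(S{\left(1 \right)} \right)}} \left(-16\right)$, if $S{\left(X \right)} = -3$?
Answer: $- \frac{40}{41} \approx -0.97561$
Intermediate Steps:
$z = 10$ ($z = -5 + \left(39 - 24\right) = -5 + 15 = 10$)
$A{\left(H \right)} = 1$
$\frac{z}{163 + A{\left(S{\left(1 \right)} \right)}} \left(-16\right) = \frac{1}{163 + 1} \cdot 10 \left(-16\right) = \frac{1}{164} \cdot 10 \left(-16\right) = \frac{5}{82} \left(-16\right) = - \frac{40}{41}$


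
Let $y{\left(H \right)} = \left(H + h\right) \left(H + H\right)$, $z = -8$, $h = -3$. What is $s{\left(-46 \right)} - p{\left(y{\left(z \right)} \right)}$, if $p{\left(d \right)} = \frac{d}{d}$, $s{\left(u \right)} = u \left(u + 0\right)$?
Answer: $2115$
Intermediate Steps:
$y{\left(H \right)} = 2 H \left(-3 + H\right)$ ($y{\left(H \right)} = \left(H - 3\right) \left(H + H\right) = \left(-3 + H\right) 2 H = 2 H \left(-3 + H\right)$)
$s{\left(u \right)} = u^{2}$ ($s{\left(u \right)} = u u = u^{2}$)
$p{\left(d \right)} = 1$
$s{\left(-46 \right)} - p{\left(y{\left(z \right)} \right)} = \left(-46\right)^{2} - 1 = 2116 - 1 = 2115$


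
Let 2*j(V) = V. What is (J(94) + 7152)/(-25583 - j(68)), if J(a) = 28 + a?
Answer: -7274/25617 ≈ -0.28395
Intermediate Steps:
j(V) = V/2
(J(94) + 7152)/(-25583 - j(68)) = ((28 + 94) + 7152)/(-25583 - 68/2) = (122 + 7152)/(-25583 - 1*34) = 7274/(-25583 - 34) = 7274/(-25617) = 7274*(-1/25617) = -7274/25617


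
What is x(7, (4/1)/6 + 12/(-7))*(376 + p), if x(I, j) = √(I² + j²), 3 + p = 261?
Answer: 634*√22093/21 ≈ 4487.4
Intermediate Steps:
p = 258 (p = -3 + 261 = 258)
x(7, (4/1)/6 + 12/(-7))*(376 + p) = √(7² + ((4/1)/6 + 12/(-7))²)*(376 + 258) = √(49 + ((4*1)*(⅙) + 12*(-⅐))²)*634 = √(49 + (4*(⅙) - 12/7)²)*634 = √(49 + (⅔ - 12/7)²)*634 = √(49 + (-22/21)²)*634 = √(49 + 484/441)*634 = √(22093/441)*634 = (√22093/21)*634 = 634*√22093/21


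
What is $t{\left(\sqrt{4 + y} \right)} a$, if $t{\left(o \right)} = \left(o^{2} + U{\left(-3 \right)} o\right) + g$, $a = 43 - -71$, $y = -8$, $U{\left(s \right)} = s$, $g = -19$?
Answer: $-2622 - 684 i \approx -2622.0 - 684.0 i$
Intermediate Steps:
$a = 114$ ($a = 43 + 71 = 114$)
$t{\left(o \right)} = -19 + o^{2} - 3 o$ ($t{\left(o \right)} = \left(o^{2} - 3 o\right) - 19 = -19 + o^{2} - 3 o$)
$t{\left(\sqrt{4 + y} \right)} a = \left(-19 + \left(\sqrt{4 - 8}\right)^{2} - 3 \sqrt{4 - 8}\right) 114 = \left(-19 + \left(\sqrt{-4}\right)^{2} - 3 \sqrt{-4}\right) 114 = \left(-19 + \left(2 i\right)^{2} - 3 \cdot 2 i\right) 114 = \left(-19 - 4 - 6 i\right) 114 = \left(-23 - 6 i\right) 114 = -2622 - 684 i$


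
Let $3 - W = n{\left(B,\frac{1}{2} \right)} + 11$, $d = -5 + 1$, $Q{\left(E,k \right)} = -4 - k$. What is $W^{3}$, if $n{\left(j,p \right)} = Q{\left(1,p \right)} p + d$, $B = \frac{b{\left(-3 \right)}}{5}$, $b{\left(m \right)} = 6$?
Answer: $- \frac{343}{64} \approx -5.3594$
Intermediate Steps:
$B = \frac{6}{5} \approx 1.2$
$d = -4$
$n{\left(j,p \right)} = -4 + p \left(-4 - p\right)$ ($n{\left(j,p \right)} = \left(-4 - p\right) p - 4 = p \left(-4 - p\right) - 4 = -4 + p \left(-4 - p\right)$)
$W = - \frac{7}{4}$ ($W = 3 - \left(\left(-4 - \frac{4 + \frac{1}{2}}{2}\right) + 11\right) = 3 - \left(\left(-4 - \frac{1}{2} \cdot \frac{9}{2}\right) + 11\right) = 3 - \left(\left(-4 - \frac{9}{4}\right) + 11\right) = 3 - \left(- \frac{25}{4} + 11\right) = 3 - \frac{19}{4} = - \frac{7}{4} \approx -1.75$)
$W^{3} = \left(- \frac{7}{4}\right)^{3} = - \frac{343}{64}$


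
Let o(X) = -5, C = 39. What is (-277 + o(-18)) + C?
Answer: -243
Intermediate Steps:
(-277 + o(-18)) + C = (-277 - 5) + 39 = -282 + 39 = -243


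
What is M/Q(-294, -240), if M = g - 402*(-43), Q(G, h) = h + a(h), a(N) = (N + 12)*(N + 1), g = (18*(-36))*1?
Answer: 2773/9042 ≈ 0.30668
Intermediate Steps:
g = -648 (g = -648*1 = -648)
a(N) = (1 + N)*(12 + N) (a(N) = (12 + N)*(1 + N) = (1 + N)*(12 + N))
Q(G, h) = 12 + h² + 14*h (Q(G, h) = h + (12 + h² + 13*h) = 12 + h² + 14*h)
M = 16638 (M = -648 - 402*(-43) = -648 - 1*(-17286) = -648 + 17286 = 16638)
M/Q(-294, -240) = 16638/(12 + (-240)² + 14*(-240)) = 16638/(12 + 57600 - 3360) = 16638/54252 = 16638*(1/54252) = 2773/9042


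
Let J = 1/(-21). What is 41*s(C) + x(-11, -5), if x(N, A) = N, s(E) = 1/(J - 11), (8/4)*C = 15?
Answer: -3413/232 ≈ -14.711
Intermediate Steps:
J = -1/21 ≈ -0.047619
C = 15/2 (C = (½)*15 = 15/2 ≈ 7.5000)
s(E) = -21/232 (s(E) = 1/(-1/21 - 11) = 1/(-232/21) = -21/232)
41*s(C) + x(-11, -5) = 41*(-21/232) - 11 = -861/232 - 11 = -3413/232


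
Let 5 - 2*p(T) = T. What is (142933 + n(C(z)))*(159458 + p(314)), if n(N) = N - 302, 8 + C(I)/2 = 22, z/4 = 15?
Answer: 45452156013/2 ≈ 2.2726e+10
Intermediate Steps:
z = 60 (z = 4*15 = 60)
p(T) = 5/2 - T/2
C(I) = 28 (C(I) = -16 + 2*22 = -16 + 44 = 28)
n(N) = -302 + N
(142933 + n(C(z)))*(159458 + p(314)) = (142933 + (-302 + 28))*(159458 + (5/2 - ½*314)) = (142933 - 274)*(159458 + (5/2 - 157)) = 142659*(159458 - 309/2) = 142659*(318607/2) = 45452156013/2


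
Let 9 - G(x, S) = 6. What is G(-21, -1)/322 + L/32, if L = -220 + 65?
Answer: -24907/5152 ≈ -4.8344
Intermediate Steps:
L = -155
G(x, S) = 3 (G(x, S) = 9 - 1*6 = 9 - 6 = 3)
G(-21, -1)/322 + L/32 = 3/322 - 155/32 = -24907/5152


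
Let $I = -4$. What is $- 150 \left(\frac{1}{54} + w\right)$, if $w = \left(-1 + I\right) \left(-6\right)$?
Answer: $- \frac{40525}{9} \approx -4502.8$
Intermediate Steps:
$w = 30$ ($w = \left(-1 - 4\right) \left(-6\right) = \left(-5\right) \left(-6\right) = 30$)
$- 150 \left(\frac{1}{54} + w\right) = - 150 \left(\frac{1}{54} + 30\right) = \left(-150\right) \frac{1621}{54} = - \frac{40525}{9}$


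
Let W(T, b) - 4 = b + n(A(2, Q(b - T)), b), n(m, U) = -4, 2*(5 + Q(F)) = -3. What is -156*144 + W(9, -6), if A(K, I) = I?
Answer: -22470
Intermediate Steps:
Q(F) = -13/2 (Q(F) = -5 + (1/2)*(-3) = -5 - 3/2 = -13/2)
W(T, b) = b (W(T, b) = 4 + (b - 4) = 4 + (-4 + b) = b)
-156*144 + W(9, -6) = -156*144 - 6 = -22464 - 6 = -22470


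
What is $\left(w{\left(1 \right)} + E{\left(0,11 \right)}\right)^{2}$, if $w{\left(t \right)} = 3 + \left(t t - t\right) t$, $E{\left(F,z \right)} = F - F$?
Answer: $9$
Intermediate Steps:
$E{\left(F,z \right)} = 0$
$w{\left(t \right)} = 3 + t \left(t^{2} - t\right)$ ($w{\left(t \right)} = 3 + \left(t^{2} - t\right) t = 3 + t \left(t^{2} - t\right)$)
$\left(w{\left(1 \right)} + E{\left(0,11 \right)}\right)^{2} = \left(\left(3 + 1^{3} - 1^{2}\right) + 0\right)^{2} = \left(\left(3 + 1 - 1\right) + 0\right)^{2} = \left(3 + 0\right)^{2} = 3^{2} = 9$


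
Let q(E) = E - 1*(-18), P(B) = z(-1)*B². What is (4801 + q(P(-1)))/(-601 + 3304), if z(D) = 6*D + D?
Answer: 1604/901 ≈ 1.7802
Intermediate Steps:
z(D) = 7*D
P(B) = -7*B² (P(B) = (7*(-1))*B² = -7*B²)
q(E) = 18 + E (q(E) = E + 18 = 18 + E)
(4801 + q(P(-1)))/(-601 + 3304) = (4801 + (18 - 7*(-1)²))/(-601 + 3304) = (4801 + (18 - 7*1))/2703 = (4801 + (18 - 7))*(1/2703) = (4801 + 11)*(1/2703) = 4812*(1/2703) = 1604/901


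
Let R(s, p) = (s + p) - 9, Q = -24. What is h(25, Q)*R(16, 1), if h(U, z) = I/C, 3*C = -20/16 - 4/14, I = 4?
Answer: -2688/43 ≈ -62.512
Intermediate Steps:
C = -43/84 (C = (-20/16 - 4/14)/3 = (-20*1/16 - 4*1/14)/3 = (-5/4 - 2/7)/3 = (⅓)*(-43/28) = -43/84 ≈ -0.51190)
R(s, p) = -9 + p + s (R(s, p) = (p + s) - 9 = -9 + p + s)
h(U, z) = -336/43 (h(U, z) = 4/(-43/84) = 4*(-84/43) = -336/43)
h(25, Q)*R(16, 1) = -336*(-9 + 1 + 16)/43 = -336/43*8 = -2688/43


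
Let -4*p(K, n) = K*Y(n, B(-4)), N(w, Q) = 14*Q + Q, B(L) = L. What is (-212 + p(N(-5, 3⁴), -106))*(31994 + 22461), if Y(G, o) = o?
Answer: 54618365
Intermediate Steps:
N(w, Q) = 15*Q
p(K, n) = K (p(K, n) = -K*(-4)/4 = -(-1)*K = K)
(-212 + p(N(-5, 3⁴), -106))*(31994 + 22461) = (-212 + 15*3⁴)*(31994 + 22461) = (-212 + 15*81)*54455 = (-212 + 1215)*54455 = 1003*54455 = 54618365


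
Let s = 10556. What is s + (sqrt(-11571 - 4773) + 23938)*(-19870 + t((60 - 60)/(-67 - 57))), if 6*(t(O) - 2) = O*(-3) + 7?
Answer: -1426685101/3 - 119201*I*sqrt(454) ≈ -4.7556e+8 - 2.5398e+6*I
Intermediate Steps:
t(O) = 19/6 - O/2 (t(O) = 2 + (O*(-3) + 7)/6 = 2 + (-3*O + 7)/6 = 2 + (7 - 3*O)/6 = 2 + (7/6 - O/2) = 19/6 - O/2)
s + (sqrt(-11571 - 4773) + 23938)*(-19870 + t((60 - 60)/(-67 - 57))) = 10556 + (sqrt(-11571 - 4773) + 23938)*(-19870 + (19/6 - (60 - 60)/(2*(-67 - 57)))) = 10556 + (sqrt(-16344) + 23938)*(-19870 + (19/6 - 0/(-124))) = 10556 + (6*I*sqrt(454) + 23938)*(-19870 + (19/6 - 0*(-1)/124)) = 10556 + (23938 + 6*I*sqrt(454))*(-19870 + (19/6 - 1/2*0)) = 10556 + (23938 + 6*I*sqrt(454))*(-19870 + (19/6 + 0)) = 10556 + (23938 + 6*I*sqrt(454))*(-19870 + 19/6) = 10556 + (23938 + 6*I*sqrt(454))*(-119201/6) = 10556 + (-1426716769/3 - 119201*I*sqrt(454)) = -1426685101/3 - 119201*I*sqrt(454)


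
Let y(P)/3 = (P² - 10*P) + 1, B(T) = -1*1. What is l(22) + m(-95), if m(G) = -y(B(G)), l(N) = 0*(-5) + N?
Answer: -14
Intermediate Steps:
l(N) = N (l(N) = 0 + N = N)
B(T) = -1
y(P) = 3 - 30*P + 3*P² (y(P) = 3*((P² - 10*P) + 1) = 3*(1 + P² - 10*P) = 3 - 30*P + 3*P²)
m(G) = -36 (m(G) = -(3 - 30*(-1) + 3*(-1)²) = -(3 + 30 + 3*1) = -(3 + 30 + 3) = -1*36 = -36)
l(22) + m(-95) = 22 - 36 = -14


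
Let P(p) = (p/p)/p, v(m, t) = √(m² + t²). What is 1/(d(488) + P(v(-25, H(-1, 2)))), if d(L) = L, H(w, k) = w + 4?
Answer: 309392/150983295 - √634/150983295 ≈ 0.0020490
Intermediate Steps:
H(w, k) = 4 + w
P(p) = 1/p
1/(d(488) + P(v(-25, H(-1, 2)))) = 1/(488 + 1/(√((-25)² + (4 - 1)²))) = 1/(488 + 1/(√(625 + 3²))) = 1/(488 + 1/(√(625 + 9))) = 1/(488 + 1/(√634)) = 1/(488 + √634/634)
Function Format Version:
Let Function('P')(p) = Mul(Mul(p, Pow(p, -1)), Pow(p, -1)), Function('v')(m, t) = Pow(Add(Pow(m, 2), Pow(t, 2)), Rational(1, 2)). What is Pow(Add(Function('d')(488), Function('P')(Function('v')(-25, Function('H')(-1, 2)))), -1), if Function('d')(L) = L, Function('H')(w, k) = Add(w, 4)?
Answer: Add(Rational(309392, 150983295), Mul(Rational(-1, 150983295), Pow(634, Rational(1, 2)))) ≈ 0.0020490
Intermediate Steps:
Function('H')(w, k) = Add(4, w)
Function('P')(p) = Pow(p, -1) (Function('P')(p) = Mul(1, Pow(p, -1)) = Pow(p, -1))
Pow(Add(Function('d')(488), Function('P')(Function('v')(-25, Function('H')(-1, 2)))), -1) = Pow(Add(488, Pow(Pow(Add(Pow(-25, 2), Pow(Add(4, -1), 2)), Rational(1, 2)), -1)), -1) = Pow(Add(488, Pow(Pow(Add(625, Pow(3, 2)), Rational(1, 2)), -1)), -1) = Pow(Add(488, Pow(Pow(Add(625, 9), Rational(1, 2)), -1)), -1) = Pow(Add(488, Pow(Pow(634, Rational(1, 2)), -1)), -1) = Pow(Add(488, Mul(Rational(1, 634), Pow(634, Rational(1, 2)))), -1)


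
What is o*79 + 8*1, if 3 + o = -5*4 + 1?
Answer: -1730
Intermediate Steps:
o = -22 (o = -3 + (-5*4 + 1) = -3 + (-20 + 1) = -3 - 19 = -22)
o*79 + 8*1 = -22*79 + 8*1 = -1738 + 8 = -1730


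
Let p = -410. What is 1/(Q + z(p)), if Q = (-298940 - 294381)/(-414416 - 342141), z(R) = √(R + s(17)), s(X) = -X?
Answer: 448881155797/244757646853364 - 572378494249*I*√427/244757646853364 ≈ 0.001834 - 0.048324*I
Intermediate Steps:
z(R) = √(-17 + R) (z(R) = √(R - 1*17) = √(R - 17) = √(-17 + R))
Q = 593321/756557 (Q = -593321/(-756557) = -593321*(-1/756557) = 593321/756557 ≈ 0.78424)
1/(Q + z(p)) = 1/(593321/756557 + √(-17 - 410)) = 1/(593321/756557 + √(-427)) = 1/(593321/756557 + I*√427)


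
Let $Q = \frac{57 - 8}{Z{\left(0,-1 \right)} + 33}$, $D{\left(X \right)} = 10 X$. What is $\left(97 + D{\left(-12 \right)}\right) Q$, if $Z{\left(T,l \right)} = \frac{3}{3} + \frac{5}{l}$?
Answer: $- \frac{1127}{29} \approx -38.862$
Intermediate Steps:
$Z{\left(T,l \right)} = 1 + \frac{5}{l}$ ($Z{\left(T,l \right)} = 3 \cdot \frac{1}{3} + \frac{5}{l} = 1 + \frac{5}{l}$)
$Q = \frac{49}{29}$ ($Q = \frac{57 - 8}{\frac{5 - 1}{-1} + 33} = \frac{49}{\left(-1\right) 4 + 33} = \frac{49}{-4 + 33} = \frac{49}{29} \approx 1.6897$)
$\left(97 + D{\left(-12 \right)}\right) Q = \left(97 + 10 \left(-12\right)\right) \frac{49}{29} = \left(97 - 120\right) \frac{49}{29} = \left(-23\right) \frac{49}{29} = - \frac{1127}{29}$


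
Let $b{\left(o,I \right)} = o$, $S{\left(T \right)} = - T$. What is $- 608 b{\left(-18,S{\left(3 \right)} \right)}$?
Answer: $10944$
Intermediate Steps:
$- 608 b{\left(-18,S{\left(3 \right)} \right)} = \left(-608\right) \left(-18\right) = 10944$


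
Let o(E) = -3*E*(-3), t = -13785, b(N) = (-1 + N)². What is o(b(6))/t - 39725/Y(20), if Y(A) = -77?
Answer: 5215160/10109 ≈ 515.89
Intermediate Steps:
o(E) = 9*E
o(b(6))/t - 39725/Y(20) = (9*(-1 + 6)²)/(-13785) - 39725/(-77) = (9*5²)*(-1/13785) - 39725*(-1/77) = (9*25)*(-1/13785) + 5675/11 = 225*(-1/13785) + 5675/11 = -15/919 + 5675/11 = 5215160/10109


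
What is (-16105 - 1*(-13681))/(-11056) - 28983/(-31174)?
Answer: 12375057/10770617 ≈ 1.1490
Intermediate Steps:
(-16105 - 1*(-13681))/(-11056) - 28983/(-31174) = (-16105 + 13681)*(-1/11056) - 28983*(-1/31174) = -2424*(-1/11056) + 28983/31174 = 303/1382 + 28983/31174 = 12375057/10770617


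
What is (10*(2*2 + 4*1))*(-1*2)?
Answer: -160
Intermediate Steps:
(10*(2*2 + 4*1))*(-1*2) = (10*(4 + 4))*(-2) = (10*8)*(-2) = 80*(-2) = -160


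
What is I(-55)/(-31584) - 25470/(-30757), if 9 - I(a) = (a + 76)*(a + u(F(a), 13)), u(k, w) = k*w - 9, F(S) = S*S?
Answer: 1090113741/40476212 ≈ 26.932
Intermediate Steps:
F(S) = S²
u(k, w) = -9 + k*w
I(a) = 9 - (76 + a)*(-9 + a + 13*a²) (I(a) = 9 - (a + 76)*(a + (-9 + a²*13)) = 9 - (76 + a)*(a + (-9 + 13*a²)) = 9 - (76 + a)*(-9 + a + 13*a²))
I(-55)/(-31584) - 25470/(-30757) = (693 - 989*(-55)² - 67*(-55) - 13*(-55)³)/(-31584) - 25470/(-30757) = (693 - 989*3025 + 3685 - 13*(-166375))*(-1/31584) - 25470*(-1/30757) = (693 - 2991725 + 3685 + 2162875)*(-1/31584) + 25470/30757 = -824472*(-1/31584) + 25470/30757 = 34353/1316 + 25470/30757 = 1090113741/40476212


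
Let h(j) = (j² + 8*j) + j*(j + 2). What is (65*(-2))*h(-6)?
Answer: -1560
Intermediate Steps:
h(j) = j² + 8*j + j*(2 + j) (h(j) = (j² + 8*j) + j*(2 + j) = j² + 8*j + j*(2 + j))
(65*(-2))*h(-6) = (65*(-2))*(2*(-6)*(5 - 6)) = -260*(-6)*(-1) = -130*12 = -1560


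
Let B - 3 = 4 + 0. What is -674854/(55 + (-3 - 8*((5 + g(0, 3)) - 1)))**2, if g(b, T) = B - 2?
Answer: -337427/200 ≈ -1687.1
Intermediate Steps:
B = 7 (B = 3 + (4 + 0) = 3 + 4 = 7)
g(b, T) = 5 (g(b, T) = 7 - 2 = 5)
-674854/(55 + (-3 - 8*((5 + g(0, 3)) - 1)))**2 = -674854/(55 + (-3 - 8*((5 + 5) - 1)))**2 = -674854/(55 + (-3 - 8*(10 - 1)))**2 = -674854/(55 + (-3 - 8*9))**2 = -674854/(55 + (-3 - 72))**2 = -674854/(55 - 75)**2 = -674854/((-20)**2) = -674854/400 = -674854*1/400 = -337427/200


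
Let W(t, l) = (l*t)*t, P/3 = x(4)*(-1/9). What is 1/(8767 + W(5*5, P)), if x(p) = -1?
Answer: 3/26926 ≈ 0.00011142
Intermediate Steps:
P = ⅓ (P = 3*(-(-1)/9) = 3*(-1*(-⅑)) = 3*(⅑) = ⅓ ≈ 0.33333)
W(t, l) = l*t²
1/(8767 + W(5*5, P)) = 1/(8767 + (5*5)²/3) = 1/(8767 + (⅓)*25²) = 1/(8767 + (⅓)*625) = 1/(8767 + 625/3) = 1/(26926/3) = 3/26926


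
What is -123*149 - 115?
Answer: -18442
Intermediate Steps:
-123*149 - 115 = -18327 - 115 = -18442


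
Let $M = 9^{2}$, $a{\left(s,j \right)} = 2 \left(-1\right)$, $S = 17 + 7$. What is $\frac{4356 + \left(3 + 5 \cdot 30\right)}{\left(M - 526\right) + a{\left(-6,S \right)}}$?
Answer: $- \frac{1503}{149} \approx -10.087$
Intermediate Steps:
$S = 24$
$a{\left(s,j \right)} = -2$
$M = 81$
$\frac{4356 + \left(3 + 5 \cdot 30\right)}{\left(M - 526\right) + a{\left(-6,S \right)}} = \frac{4356 + \left(3 + 5 \cdot 30\right)}{\left(81 - 526\right) - 2} = \frac{4356 + \left(3 + 150\right)}{\left(81 - 526\right) - 2} = \frac{4356 + 153}{-445 - 2} = \frac{4509}{-447} = 4509 \left(- \frac{1}{447}\right) = - \frac{1503}{149}$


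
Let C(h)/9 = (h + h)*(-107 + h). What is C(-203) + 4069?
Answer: 1136809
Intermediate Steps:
C(h) = 18*h*(-107 + h) (C(h) = 9*((h + h)*(-107 + h)) = 9*((2*h)*(-107 + h)) = 9*(2*h*(-107 + h)) = 18*h*(-107 + h))
C(-203) + 4069 = 18*(-203)*(-107 - 203) + 4069 = 18*(-203)*(-310) + 4069 = 1132740 + 4069 = 1136809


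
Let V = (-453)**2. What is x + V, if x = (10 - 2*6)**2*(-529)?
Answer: 203093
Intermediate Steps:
V = 205209
x = -2116 (x = (10 - 12)**2*(-529) = (-2)**2*(-529) = 4*(-529) = -2116)
x + V = -2116 + 205209 = 203093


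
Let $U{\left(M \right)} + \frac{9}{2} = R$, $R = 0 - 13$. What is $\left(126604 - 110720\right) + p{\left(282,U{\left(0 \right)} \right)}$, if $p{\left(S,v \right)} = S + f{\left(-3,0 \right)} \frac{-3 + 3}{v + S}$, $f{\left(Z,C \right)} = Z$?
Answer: $16166$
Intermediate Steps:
$R = -13$
$U{\left(M \right)} = - \frac{35}{2}$ ($U{\left(M \right)} = - \frac{9}{2} - 13 = - \frac{35}{2}$)
$p{\left(S,v \right)} = S$ ($p{\left(S,v \right)} = S - 3 \frac{-3 + 3}{v + S} = S - 3 \frac{0}{S + v} = S - 0 = S + 0 = S$)
$\left(126604 - 110720\right) + p{\left(282,U{\left(0 \right)} \right)} = \left(126604 - 110720\right) + 282 = 15884 + 282 = 16166$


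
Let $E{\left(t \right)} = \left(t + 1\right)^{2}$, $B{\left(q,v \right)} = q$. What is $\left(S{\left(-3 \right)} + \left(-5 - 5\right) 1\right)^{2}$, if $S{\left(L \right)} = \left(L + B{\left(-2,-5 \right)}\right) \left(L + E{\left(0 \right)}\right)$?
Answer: $0$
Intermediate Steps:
$E{\left(t \right)} = \left(1 + t\right)^{2}$
$S{\left(L \right)} = \left(1 + L\right) \left(-2 + L\right)$ ($S{\left(L \right)} = \left(L - 2\right) \left(L + \left(1 + 0\right)^{2}\right) = \left(-2 + L\right) \left(L + 1^{2}\right) = \left(-2 + L\right) \left(L + 1\right) = \left(-2 + L\right) \left(1 + L\right) = \left(1 + L\right) \left(-2 + L\right)$)
$\left(S{\left(-3 \right)} + \left(-5 - 5\right) 1\right)^{2} = \left(\left(-2 + \left(-3\right)^{2} - -3\right) + \left(-5 - 5\right) 1\right)^{2} = \left(\left(-2 + 9 + 3\right) - 10\right)^{2} = \left(10 - 10\right)^{2} = 0^{2} = 0$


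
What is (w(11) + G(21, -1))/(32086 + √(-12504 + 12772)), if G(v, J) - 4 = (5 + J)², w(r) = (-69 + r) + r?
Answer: -144387/171585188 + 9*√67/171585188 ≈ -0.00084106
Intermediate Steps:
w(r) = -69 + 2*r
G(v, J) = 4 + (5 + J)²
(w(11) + G(21, -1))/(32086 + √(-12504 + 12772)) = ((-69 + 2*11) + (4 + (5 - 1)²))/(32086 + √(-12504 + 12772)) = ((-69 + 22) + (4 + 4²))/(32086 + √268) = (-47 + (4 + 16))/(32086 + 2*√67) = (-47 + 20)/(32086 + 2*√67) = -27/(32086 + 2*√67)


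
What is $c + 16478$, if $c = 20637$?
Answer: $37115$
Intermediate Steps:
$c + 16478 = 20637 + 16478 = 37115$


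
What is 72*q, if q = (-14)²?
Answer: 14112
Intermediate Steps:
q = 196
72*q = 72*196 = 14112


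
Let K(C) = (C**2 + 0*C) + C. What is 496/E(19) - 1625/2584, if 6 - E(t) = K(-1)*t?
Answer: 635957/7752 ≈ 82.038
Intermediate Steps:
K(C) = C + C**2 (K(C) = (C**2 + 0) + C = C**2 + C = C + C**2)
E(t) = 6 (E(t) = 6 - (-(1 - 1))*t = 6 - (-1*0)*t = 6 - 0*t = 6 - 1*0 = 6 + 0 = 6)
496/E(19) - 1625/2584 = 496/6 - 1625/2584 = 496*(1/6) - 1625*1/2584 = 248/3 - 1625/2584 = 635957/7752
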